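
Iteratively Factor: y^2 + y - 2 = (y - 1)*(y + 2)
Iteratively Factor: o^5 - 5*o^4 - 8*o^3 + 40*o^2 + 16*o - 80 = (o - 2)*(o^4 - 3*o^3 - 14*o^2 + 12*o + 40) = (o - 5)*(o - 2)*(o^3 + 2*o^2 - 4*o - 8) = (o - 5)*(o - 2)^2*(o^2 + 4*o + 4) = (o - 5)*(o - 2)^2*(o + 2)*(o + 2)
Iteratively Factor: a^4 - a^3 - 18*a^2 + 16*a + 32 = (a + 4)*(a^3 - 5*a^2 + 2*a + 8) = (a + 1)*(a + 4)*(a^2 - 6*a + 8) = (a - 2)*(a + 1)*(a + 4)*(a - 4)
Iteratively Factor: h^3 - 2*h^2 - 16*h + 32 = (h - 2)*(h^2 - 16) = (h - 2)*(h + 4)*(h - 4)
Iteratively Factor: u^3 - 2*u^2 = (u)*(u^2 - 2*u) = u*(u - 2)*(u)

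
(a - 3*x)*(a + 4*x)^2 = a^3 + 5*a^2*x - 8*a*x^2 - 48*x^3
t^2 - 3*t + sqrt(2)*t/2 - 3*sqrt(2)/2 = (t - 3)*(t + sqrt(2)/2)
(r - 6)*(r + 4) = r^2 - 2*r - 24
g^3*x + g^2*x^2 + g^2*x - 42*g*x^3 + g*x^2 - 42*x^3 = (g - 6*x)*(g + 7*x)*(g*x + x)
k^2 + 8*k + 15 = (k + 3)*(k + 5)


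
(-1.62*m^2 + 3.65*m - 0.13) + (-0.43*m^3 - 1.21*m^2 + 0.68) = -0.43*m^3 - 2.83*m^2 + 3.65*m + 0.55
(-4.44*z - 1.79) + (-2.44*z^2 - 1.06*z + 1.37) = -2.44*z^2 - 5.5*z - 0.42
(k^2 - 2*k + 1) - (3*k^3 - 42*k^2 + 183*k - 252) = -3*k^3 + 43*k^2 - 185*k + 253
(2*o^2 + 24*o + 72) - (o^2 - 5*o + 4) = o^2 + 29*o + 68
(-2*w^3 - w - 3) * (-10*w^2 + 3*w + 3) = 20*w^5 - 6*w^4 + 4*w^3 + 27*w^2 - 12*w - 9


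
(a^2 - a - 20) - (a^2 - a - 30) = 10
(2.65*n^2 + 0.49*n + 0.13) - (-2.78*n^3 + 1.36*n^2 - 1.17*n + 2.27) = 2.78*n^3 + 1.29*n^2 + 1.66*n - 2.14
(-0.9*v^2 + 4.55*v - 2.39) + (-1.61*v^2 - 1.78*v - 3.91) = -2.51*v^2 + 2.77*v - 6.3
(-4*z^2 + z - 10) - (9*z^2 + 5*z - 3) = -13*z^2 - 4*z - 7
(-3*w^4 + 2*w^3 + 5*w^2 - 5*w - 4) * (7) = -21*w^4 + 14*w^3 + 35*w^2 - 35*w - 28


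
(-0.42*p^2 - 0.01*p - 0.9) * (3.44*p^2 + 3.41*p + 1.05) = -1.4448*p^4 - 1.4666*p^3 - 3.5711*p^2 - 3.0795*p - 0.945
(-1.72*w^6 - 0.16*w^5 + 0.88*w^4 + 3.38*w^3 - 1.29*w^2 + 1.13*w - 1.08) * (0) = 0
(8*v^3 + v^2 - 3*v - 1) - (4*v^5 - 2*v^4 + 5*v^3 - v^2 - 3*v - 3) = -4*v^5 + 2*v^4 + 3*v^3 + 2*v^2 + 2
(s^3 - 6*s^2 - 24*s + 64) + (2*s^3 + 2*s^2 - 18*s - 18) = 3*s^3 - 4*s^2 - 42*s + 46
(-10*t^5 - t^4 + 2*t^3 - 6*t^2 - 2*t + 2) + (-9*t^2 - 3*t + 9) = -10*t^5 - t^4 + 2*t^3 - 15*t^2 - 5*t + 11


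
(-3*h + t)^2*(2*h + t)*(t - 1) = 18*h^3*t - 18*h^3 - 3*h^2*t^2 + 3*h^2*t - 4*h*t^3 + 4*h*t^2 + t^4 - t^3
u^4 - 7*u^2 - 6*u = u*(u - 3)*(u + 1)*(u + 2)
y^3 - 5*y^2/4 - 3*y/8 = y*(y - 3/2)*(y + 1/4)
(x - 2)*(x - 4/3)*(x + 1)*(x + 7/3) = x^4 - 55*x^2/9 + 10*x/9 + 56/9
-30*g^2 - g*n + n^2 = (-6*g + n)*(5*g + n)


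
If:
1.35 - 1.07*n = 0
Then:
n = 1.26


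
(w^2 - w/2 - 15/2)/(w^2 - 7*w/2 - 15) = (w - 3)/(w - 6)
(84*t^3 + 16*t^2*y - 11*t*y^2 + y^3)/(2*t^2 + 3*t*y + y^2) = (42*t^2 - 13*t*y + y^2)/(t + y)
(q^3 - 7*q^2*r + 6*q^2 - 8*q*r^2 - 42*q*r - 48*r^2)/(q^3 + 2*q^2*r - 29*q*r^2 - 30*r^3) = (q^2 - 8*q*r + 6*q - 48*r)/(q^2 + q*r - 30*r^2)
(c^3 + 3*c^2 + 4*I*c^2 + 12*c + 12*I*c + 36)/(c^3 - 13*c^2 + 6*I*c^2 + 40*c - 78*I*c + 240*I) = (c^2 + c*(3 - 2*I) - 6*I)/(c^2 - 13*c + 40)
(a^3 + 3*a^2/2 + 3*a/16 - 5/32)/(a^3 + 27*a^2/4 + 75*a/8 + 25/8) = (a - 1/4)/(a + 5)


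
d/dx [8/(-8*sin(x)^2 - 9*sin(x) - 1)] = 8*(16*sin(x) + 9)*cos(x)/(8*sin(x)^2 + 9*sin(x) + 1)^2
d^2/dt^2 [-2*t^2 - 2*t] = -4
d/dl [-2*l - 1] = -2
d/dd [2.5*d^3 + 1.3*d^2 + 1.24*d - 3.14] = 7.5*d^2 + 2.6*d + 1.24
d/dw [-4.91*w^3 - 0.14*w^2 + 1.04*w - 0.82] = -14.73*w^2 - 0.28*w + 1.04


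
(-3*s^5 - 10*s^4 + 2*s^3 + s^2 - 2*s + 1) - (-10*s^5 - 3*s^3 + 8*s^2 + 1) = 7*s^5 - 10*s^4 + 5*s^3 - 7*s^2 - 2*s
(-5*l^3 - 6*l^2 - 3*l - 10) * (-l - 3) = 5*l^4 + 21*l^3 + 21*l^2 + 19*l + 30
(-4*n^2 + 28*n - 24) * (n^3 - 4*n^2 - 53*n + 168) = -4*n^5 + 44*n^4 + 76*n^3 - 2060*n^2 + 5976*n - 4032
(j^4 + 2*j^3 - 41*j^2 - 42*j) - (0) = j^4 + 2*j^3 - 41*j^2 - 42*j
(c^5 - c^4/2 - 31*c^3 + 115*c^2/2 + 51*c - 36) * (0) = 0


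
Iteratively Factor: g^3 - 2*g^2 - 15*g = (g + 3)*(g^2 - 5*g) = g*(g + 3)*(g - 5)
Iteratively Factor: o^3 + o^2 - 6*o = (o - 2)*(o^2 + 3*o) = o*(o - 2)*(o + 3)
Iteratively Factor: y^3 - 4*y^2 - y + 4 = (y - 4)*(y^2 - 1) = (y - 4)*(y + 1)*(y - 1)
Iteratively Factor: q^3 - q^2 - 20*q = (q)*(q^2 - q - 20) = q*(q - 5)*(q + 4)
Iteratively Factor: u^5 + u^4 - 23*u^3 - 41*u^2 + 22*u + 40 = (u + 1)*(u^4 - 23*u^2 - 18*u + 40) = (u + 1)*(u + 2)*(u^3 - 2*u^2 - 19*u + 20) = (u - 5)*(u + 1)*(u + 2)*(u^2 + 3*u - 4) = (u - 5)*(u - 1)*(u + 1)*(u + 2)*(u + 4)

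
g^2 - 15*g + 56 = (g - 8)*(g - 7)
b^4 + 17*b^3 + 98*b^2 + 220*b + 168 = (b + 2)^2*(b + 6)*(b + 7)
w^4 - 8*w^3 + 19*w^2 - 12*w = w*(w - 4)*(w - 3)*(w - 1)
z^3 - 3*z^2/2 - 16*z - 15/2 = (z - 5)*(z + 1/2)*(z + 3)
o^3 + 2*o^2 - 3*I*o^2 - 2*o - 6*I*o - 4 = (o + 2)*(o - 2*I)*(o - I)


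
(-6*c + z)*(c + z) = -6*c^2 - 5*c*z + z^2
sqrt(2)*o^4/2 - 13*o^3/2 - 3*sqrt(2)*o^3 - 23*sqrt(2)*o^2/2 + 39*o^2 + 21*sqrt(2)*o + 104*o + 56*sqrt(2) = (o - 8)*(o + 2)*(o - 7*sqrt(2))*(sqrt(2)*o/2 + 1/2)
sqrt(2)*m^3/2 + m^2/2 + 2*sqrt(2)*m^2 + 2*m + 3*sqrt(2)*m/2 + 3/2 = (m + 1)*(m + 3)*(sqrt(2)*m/2 + 1/2)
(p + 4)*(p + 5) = p^2 + 9*p + 20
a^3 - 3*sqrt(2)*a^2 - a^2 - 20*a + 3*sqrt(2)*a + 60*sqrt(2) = (a - 5)*(a + 4)*(a - 3*sqrt(2))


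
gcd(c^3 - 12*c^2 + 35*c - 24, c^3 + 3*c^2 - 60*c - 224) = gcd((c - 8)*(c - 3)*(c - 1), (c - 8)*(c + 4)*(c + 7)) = c - 8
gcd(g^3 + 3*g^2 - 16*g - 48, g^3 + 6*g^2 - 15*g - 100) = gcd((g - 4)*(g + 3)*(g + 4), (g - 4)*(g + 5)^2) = g - 4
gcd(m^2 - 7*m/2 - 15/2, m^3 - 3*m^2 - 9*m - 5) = m - 5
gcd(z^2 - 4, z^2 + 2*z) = z + 2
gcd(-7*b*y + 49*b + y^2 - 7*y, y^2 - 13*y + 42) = y - 7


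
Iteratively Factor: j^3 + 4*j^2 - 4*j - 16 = (j + 2)*(j^2 + 2*j - 8) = (j - 2)*(j + 2)*(j + 4)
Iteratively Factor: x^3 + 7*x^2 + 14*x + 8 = (x + 4)*(x^2 + 3*x + 2) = (x + 2)*(x + 4)*(x + 1)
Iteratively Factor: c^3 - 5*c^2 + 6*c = (c - 3)*(c^2 - 2*c) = (c - 3)*(c - 2)*(c)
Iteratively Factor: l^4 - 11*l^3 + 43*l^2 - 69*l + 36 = (l - 3)*(l^3 - 8*l^2 + 19*l - 12) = (l - 3)*(l - 1)*(l^2 - 7*l + 12) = (l - 4)*(l - 3)*(l - 1)*(l - 3)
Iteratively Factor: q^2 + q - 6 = (q + 3)*(q - 2)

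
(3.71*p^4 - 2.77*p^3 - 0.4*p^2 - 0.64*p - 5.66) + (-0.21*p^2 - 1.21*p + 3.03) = 3.71*p^4 - 2.77*p^3 - 0.61*p^2 - 1.85*p - 2.63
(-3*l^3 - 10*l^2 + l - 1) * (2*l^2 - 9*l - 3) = -6*l^5 + 7*l^4 + 101*l^3 + 19*l^2 + 6*l + 3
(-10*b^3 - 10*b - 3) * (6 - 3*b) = 30*b^4 - 60*b^3 + 30*b^2 - 51*b - 18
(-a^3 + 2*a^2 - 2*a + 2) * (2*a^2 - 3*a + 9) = -2*a^5 + 7*a^4 - 19*a^3 + 28*a^2 - 24*a + 18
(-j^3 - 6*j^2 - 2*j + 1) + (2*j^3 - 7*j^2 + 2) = j^3 - 13*j^2 - 2*j + 3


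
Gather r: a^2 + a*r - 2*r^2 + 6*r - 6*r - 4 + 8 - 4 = a^2 + a*r - 2*r^2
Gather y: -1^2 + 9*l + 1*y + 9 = 9*l + y + 8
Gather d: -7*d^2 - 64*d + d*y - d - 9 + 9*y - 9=-7*d^2 + d*(y - 65) + 9*y - 18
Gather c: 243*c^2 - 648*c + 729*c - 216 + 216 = 243*c^2 + 81*c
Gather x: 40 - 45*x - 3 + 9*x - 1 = 36 - 36*x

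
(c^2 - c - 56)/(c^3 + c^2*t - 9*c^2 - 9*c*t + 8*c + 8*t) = (c + 7)/(c^2 + c*t - c - t)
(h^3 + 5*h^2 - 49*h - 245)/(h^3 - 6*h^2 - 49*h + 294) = (h + 5)/(h - 6)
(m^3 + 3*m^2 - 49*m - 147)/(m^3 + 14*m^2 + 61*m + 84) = (m - 7)/(m + 4)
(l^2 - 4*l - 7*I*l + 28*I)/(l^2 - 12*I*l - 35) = (l - 4)/(l - 5*I)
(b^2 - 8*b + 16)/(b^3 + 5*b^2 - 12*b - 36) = (b^2 - 8*b + 16)/(b^3 + 5*b^2 - 12*b - 36)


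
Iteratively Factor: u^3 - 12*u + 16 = (u - 2)*(u^2 + 2*u - 8) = (u - 2)*(u + 4)*(u - 2)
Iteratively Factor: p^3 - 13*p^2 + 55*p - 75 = (p - 5)*(p^2 - 8*p + 15) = (p - 5)^2*(p - 3)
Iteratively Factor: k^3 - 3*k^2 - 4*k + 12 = (k - 2)*(k^2 - k - 6) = (k - 3)*(k - 2)*(k + 2)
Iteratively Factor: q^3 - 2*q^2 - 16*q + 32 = (q - 4)*(q^2 + 2*q - 8) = (q - 4)*(q - 2)*(q + 4)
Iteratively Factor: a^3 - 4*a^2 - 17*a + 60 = (a - 5)*(a^2 + a - 12) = (a - 5)*(a + 4)*(a - 3)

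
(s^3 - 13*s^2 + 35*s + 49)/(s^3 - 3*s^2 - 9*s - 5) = (s^2 - 14*s + 49)/(s^2 - 4*s - 5)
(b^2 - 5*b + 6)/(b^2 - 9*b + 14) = (b - 3)/(b - 7)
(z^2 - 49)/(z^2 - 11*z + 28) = (z + 7)/(z - 4)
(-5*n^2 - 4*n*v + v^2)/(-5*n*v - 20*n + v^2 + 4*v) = (n + v)/(v + 4)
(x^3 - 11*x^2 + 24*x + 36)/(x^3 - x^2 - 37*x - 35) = (x^2 - 12*x + 36)/(x^2 - 2*x - 35)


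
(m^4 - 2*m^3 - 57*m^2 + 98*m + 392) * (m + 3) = m^5 + m^4 - 63*m^3 - 73*m^2 + 686*m + 1176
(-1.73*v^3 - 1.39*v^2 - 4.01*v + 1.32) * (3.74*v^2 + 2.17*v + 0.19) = -6.4702*v^5 - 8.9527*v^4 - 18.3424*v^3 - 4.029*v^2 + 2.1025*v + 0.2508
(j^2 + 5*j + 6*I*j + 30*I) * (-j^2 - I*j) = -j^4 - 5*j^3 - 7*I*j^3 + 6*j^2 - 35*I*j^2 + 30*j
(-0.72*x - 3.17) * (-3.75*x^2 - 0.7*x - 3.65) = 2.7*x^3 + 12.3915*x^2 + 4.847*x + 11.5705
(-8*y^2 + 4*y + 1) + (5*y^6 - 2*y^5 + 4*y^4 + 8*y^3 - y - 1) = 5*y^6 - 2*y^5 + 4*y^4 + 8*y^3 - 8*y^2 + 3*y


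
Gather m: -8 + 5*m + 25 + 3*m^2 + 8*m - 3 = 3*m^2 + 13*m + 14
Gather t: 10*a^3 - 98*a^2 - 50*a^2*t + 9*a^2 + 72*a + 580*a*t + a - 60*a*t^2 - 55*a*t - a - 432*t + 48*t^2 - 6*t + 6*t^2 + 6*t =10*a^3 - 89*a^2 + 72*a + t^2*(54 - 60*a) + t*(-50*a^2 + 525*a - 432)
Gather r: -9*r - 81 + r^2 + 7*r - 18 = r^2 - 2*r - 99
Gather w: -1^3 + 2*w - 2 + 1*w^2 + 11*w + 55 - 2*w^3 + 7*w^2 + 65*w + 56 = -2*w^3 + 8*w^2 + 78*w + 108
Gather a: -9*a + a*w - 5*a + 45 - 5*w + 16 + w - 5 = a*(w - 14) - 4*w + 56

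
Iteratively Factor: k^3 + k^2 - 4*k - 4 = (k + 1)*(k^2 - 4) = (k - 2)*(k + 1)*(k + 2)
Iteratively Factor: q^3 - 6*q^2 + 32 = (q + 2)*(q^2 - 8*q + 16) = (q - 4)*(q + 2)*(q - 4)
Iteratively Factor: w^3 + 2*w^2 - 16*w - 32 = (w - 4)*(w^2 + 6*w + 8) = (w - 4)*(w + 2)*(w + 4)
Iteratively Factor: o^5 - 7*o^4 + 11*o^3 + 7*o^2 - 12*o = (o)*(o^4 - 7*o^3 + 11*o^2 + 7*o - 12) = o*(o - 3)*(o^3 - 4*o^2 - o + 4) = o*(o - 4)*(o - 3)*(o^2 - 1) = o*(o - 4)*(o - 3)*(o + 1)*(o - 1)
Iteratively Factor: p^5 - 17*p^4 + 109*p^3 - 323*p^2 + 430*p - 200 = (p - 5)*(p^4 - 12*p^3 + 49*p^2 - 78*p + 40) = (p - 5)*(p - 4)*(p^3 - 8*p^2 + 17*p - 10) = (p - 5)*(p - 4)*(p - 2)*(p^2 - 6*p + 5) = (p - 5)*(p - 4)*(p - 2)*(p - 1)*(p - 5)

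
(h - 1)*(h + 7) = h^2 + 6*h - 7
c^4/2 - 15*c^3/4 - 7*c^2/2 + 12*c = c*(c/2 + 1)*(c - 8)*(c - 3/2)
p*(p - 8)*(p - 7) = p^3 - 15*p^2 + 56*p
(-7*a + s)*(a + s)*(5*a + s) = -35*a^3 - 37*a^2*s - a*s^2 + s^3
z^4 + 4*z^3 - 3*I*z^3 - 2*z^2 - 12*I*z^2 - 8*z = z*(z + 4)*(z - 2*I)*(z - I)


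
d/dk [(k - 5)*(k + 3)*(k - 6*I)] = 3*k^2 + k*(-4 - 12*I) - 15 + 12*I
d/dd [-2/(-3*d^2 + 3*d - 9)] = 2*(1 - 2*d)/(3*(d^2 - d + 3)^2)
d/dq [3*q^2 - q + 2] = 6*q - 1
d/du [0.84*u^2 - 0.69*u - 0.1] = 1.68*u - 0.69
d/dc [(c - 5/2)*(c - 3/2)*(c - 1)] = 3*c^2 - 10*c + 31/4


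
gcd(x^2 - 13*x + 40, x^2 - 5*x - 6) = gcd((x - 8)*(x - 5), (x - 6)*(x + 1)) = 1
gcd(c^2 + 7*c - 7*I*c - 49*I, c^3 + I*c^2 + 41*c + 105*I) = c - 7*I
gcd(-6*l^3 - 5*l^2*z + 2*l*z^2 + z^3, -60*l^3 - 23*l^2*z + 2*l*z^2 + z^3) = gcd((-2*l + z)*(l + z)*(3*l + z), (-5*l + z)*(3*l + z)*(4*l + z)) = 3*l + z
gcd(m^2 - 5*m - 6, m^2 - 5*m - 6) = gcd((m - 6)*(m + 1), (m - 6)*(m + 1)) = m^2 - 5*m - 6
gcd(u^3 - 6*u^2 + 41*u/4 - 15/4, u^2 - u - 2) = 1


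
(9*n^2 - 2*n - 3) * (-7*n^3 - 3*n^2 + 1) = -63*n^5 - 13*n^4 + 27*n^3 + 18*n^2 - 2*n - 3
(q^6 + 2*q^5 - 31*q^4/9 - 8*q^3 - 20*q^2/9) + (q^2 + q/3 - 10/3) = q^6 + 2*q^5 - 31*q^4/9 - 8*q^3 - 11*q^2/9 + q/3 - 10/3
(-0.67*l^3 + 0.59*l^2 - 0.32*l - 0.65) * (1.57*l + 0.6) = -1.0519*l^4 + 0.5243*l^3 - 0.1484*l^2 - 1.2125*l - 0.39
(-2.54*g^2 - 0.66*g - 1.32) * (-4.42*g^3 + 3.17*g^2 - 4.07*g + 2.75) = 11.2268*g^5 - 5.1346*g^4 + 14.08*g^3 - 8.4832*g^2 + 3.5574*g - 3.63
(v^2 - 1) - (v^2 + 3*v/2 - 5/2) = 3/2 - 3*v/2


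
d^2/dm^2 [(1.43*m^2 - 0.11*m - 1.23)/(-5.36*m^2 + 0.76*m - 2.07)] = (5.6843418860808e-14*m^4 - 5.32998400000001*m^3 + 307.221264*m^2 - 37.386*m - 37.782006)/(153.990656*m^6 - 65.503488*m^5 + 187.698624*m^4 - 51.033088*m^3 + 72.488088*m^2 - 9.769572*m + 8.869743)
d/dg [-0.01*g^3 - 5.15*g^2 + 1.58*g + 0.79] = -0.03*g^2 - 10.3*g + 1.58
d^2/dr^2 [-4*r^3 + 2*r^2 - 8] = 4 - 24*r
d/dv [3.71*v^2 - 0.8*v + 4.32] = 7.42*v - 0.8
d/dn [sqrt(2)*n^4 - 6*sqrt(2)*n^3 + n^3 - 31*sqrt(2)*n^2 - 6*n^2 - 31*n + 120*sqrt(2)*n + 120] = 4*sqrt(2)*n^3 - 18*sqrt(2)*n^2 + 3*n^2 - 62*sqrt(2)*n - 12*n - 31 + 120*sqrt(2)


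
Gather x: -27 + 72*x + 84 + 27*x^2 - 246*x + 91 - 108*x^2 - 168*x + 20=-81*x^2 - 342*x + 168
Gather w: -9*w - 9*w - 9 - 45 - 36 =-18*w - 90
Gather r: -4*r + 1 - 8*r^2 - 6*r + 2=-8*r^2 - 10*r + 3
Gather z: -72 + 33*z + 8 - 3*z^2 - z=-3*z^2 + 32*z - 64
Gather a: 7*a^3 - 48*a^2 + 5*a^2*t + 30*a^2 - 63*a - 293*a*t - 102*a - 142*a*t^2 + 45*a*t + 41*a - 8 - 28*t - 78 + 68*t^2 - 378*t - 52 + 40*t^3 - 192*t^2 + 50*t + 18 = 7*a^3 + a^2*(5*t - 18) + a*(-142*t^2 - 248*t - 124) + 40*t^3 - 124*t^2 - 356*t - 120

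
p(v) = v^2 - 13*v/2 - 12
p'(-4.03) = -14.56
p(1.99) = -20.97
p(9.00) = 10.50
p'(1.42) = -3.66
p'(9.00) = 11.50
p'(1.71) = -3.08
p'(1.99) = -2.52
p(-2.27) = 7.91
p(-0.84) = -5.83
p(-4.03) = 30.44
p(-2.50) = 10.50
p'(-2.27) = -11.04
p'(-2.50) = -11.50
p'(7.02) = 7.54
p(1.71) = -20.19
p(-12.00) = 210.00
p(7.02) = -8.35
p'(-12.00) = -30.50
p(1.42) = -19.21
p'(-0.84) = -8.18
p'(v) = 2*v - 13/2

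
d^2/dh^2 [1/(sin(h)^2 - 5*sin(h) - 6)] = (-4*sin(h)^3 + 19*sin(h)^2 - 62*sin(h) + 62)/((sin(h) - 6)^3*(sin(h) + 1)^2)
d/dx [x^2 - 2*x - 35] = 2*x - 2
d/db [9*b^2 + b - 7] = 18*b + 1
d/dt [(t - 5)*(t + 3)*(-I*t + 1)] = -3*I*t^2 + t*(2 + 4*I) - 2 + 15*I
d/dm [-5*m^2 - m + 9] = -10*m - 1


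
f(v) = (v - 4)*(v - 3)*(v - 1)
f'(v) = (v - 4)*(v - 3) + (v - 4)*(v - 1) + (v - 3)*(v - 1)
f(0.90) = -0.65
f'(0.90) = 7.03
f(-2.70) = -141.30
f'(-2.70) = 84.07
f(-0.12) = -14.40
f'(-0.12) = 20.96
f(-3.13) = -180.51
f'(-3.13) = 98.47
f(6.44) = 45.66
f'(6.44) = 40.38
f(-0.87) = -35.24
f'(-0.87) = 35.19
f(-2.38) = -116.02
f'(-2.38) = 74.07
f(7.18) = 82.15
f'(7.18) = 58.78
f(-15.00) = -5472.00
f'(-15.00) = 934.00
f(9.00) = 240.00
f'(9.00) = 118.00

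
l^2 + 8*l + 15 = (l + 3)*(l + 5)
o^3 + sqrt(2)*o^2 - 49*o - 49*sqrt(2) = (o - 7)*(o + 7)*(o + sqrt(2))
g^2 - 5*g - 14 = (g - 7)*(g + 2)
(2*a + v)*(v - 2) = 2*a*v - 4*a + v^2 - 2*v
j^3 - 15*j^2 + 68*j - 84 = (j - 7)*(j - 6)*(j - 2)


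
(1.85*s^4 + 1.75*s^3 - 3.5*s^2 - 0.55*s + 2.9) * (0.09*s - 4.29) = 0.1665*s^5 - 7.779*s^4 - 7.8225*s^3 + 14.9655*s^2 + 2.6205*s - 12.441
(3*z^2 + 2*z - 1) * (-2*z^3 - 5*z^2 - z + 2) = -6*z^5 - 19*z^4 - 11*z^3 + 9*z^2 + 5*z - 2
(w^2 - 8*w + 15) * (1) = w^2 - 8*w + 15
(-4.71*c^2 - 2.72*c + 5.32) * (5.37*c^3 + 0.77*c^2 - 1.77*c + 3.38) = -25.2927*c^5 - 18.2331*c^4 + 34.8107*c^3 - 7.009*c^2 - 18.61*c + 17.9816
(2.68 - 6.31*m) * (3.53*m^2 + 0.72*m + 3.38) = -22.2743*m^3 + 4.9172*m^2 - 19.3982*m + 9.0584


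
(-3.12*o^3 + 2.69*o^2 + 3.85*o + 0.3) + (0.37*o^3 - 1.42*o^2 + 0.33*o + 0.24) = -2.75*o^3 + 1.27*o^2 + 4.18*o + 0.54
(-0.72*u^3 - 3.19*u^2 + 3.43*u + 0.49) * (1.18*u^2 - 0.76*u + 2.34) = -0.8496*u^5 - 3.217*u^4 + 4.787*u^3 - 9.4932*u^2 + 7.6538*u + 1.1466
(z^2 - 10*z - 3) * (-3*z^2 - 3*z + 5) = -3*z^4 + 27*z^3 + 44*z^2 - 41*z - 15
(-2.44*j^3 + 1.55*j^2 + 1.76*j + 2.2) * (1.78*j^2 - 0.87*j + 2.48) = -4.3432*j^5 + 4.8818*j^4 - 4.2669*j^3 + 6.2288*j^2 + 2.4508*j + 5.456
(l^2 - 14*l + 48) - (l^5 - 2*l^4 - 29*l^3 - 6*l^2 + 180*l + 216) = -l^5 + 2*l^4 + 29*l^3 + 7*l^2 - 194*l - 168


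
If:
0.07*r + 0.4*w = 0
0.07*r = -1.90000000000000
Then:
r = -27.14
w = 4.75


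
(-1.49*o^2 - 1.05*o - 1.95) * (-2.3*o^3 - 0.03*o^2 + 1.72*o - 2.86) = 3.427*o^5 + 2.4597*o^4 + 1.9537*o^3 + 2.5139*o^2 - 0.351*o + 5.577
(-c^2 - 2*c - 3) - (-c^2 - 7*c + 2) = 5*c - 5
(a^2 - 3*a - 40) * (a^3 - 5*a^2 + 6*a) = a^5 - 8*a^4 - 19*a^3 + 182*a^2 - 240*a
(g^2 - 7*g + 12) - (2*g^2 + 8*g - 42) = -g^2 - 15*g + 54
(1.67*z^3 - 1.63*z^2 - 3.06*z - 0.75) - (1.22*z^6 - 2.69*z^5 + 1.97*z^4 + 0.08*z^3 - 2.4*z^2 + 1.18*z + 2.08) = -1.22*z^6 + 2.69*z^5 - 1.97*z^4 + 1.59*z^3 + 0.77*z^2 - 4.24*z - 2.83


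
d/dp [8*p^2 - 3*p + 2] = 16*p - 3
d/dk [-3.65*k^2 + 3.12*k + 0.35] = 3.12 - 7.3*k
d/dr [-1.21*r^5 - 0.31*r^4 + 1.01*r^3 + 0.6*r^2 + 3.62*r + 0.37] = -6.05*r^4 - 1.24*r^3 + 3.03*r^2 + 1.2*r + 3.62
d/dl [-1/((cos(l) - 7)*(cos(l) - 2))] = (9 - 2*cos(l))*sin(l)/((cos(l) - 7)^2*(cos(l) - 2)^2)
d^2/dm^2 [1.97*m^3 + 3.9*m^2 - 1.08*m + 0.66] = 11.82*m + 7.8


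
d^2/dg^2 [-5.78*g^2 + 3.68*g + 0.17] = -11.5600000000000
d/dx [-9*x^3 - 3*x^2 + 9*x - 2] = -27*x^2 - 6*x + 9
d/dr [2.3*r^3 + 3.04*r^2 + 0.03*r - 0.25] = 6.9*r^2 + 6.08*r + 0.03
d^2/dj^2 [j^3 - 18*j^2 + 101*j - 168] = 6*j - 36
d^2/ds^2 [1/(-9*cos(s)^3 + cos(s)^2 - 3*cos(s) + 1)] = ((-39*cos(s) + 8*cos(2*s) - 81*cos(3*s))*(9*cos(s)^3 - cos(s)^2 + 3*cos(s) - 1)/4 - 2*(27*cos(s)^2 - 2*cos(s) + 3)^2*sin(s)^2)/(9*cos(s)^3 - cos(s)^2 + 3*cos(s) - 1)^3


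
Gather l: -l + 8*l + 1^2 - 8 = 7*l - 7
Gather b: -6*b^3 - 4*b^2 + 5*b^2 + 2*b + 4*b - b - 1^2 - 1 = -6*b^3 + b^2 + 5*b - 2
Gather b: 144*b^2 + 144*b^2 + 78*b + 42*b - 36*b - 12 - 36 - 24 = 288*b^2 + 84*b - 72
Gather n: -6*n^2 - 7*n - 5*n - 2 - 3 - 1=-6*n^2 - 12*n - 6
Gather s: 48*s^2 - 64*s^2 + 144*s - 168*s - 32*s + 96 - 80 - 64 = -16*s^2 - 56*s - 48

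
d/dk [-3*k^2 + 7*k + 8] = 7 - 6*k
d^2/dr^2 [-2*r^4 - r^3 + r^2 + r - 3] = -24*r^2 - 6*r + 2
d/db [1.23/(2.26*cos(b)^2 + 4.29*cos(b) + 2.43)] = (5.5596*cos(b) + 5.2767)*sin(b)/(2.26*cos(b)^2 + 4.29*cos(b) + 2.43)^2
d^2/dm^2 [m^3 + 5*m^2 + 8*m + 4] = 6*m + 10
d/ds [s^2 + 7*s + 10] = 2*s + 7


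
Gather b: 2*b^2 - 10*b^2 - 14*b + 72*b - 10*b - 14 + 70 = -8*b^2 + 48*b + 56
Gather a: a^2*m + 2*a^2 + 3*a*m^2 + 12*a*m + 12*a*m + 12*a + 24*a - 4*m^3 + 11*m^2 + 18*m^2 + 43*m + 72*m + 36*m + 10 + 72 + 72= a^2*(m + 2) + a*(3*m^2 + 24*m + 36) - 4*m^3 + 29*m^2 + 151*m + 154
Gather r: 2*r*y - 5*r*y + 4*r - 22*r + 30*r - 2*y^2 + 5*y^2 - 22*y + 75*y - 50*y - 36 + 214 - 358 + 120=r*(12 - 3*y) + 3*y^2 + 3*y - 60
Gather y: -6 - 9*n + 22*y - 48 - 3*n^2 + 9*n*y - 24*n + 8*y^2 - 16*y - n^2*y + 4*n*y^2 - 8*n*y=-3*n^2 - 33*n + y^2*(4*n + 8) + y*(-n^2 + n + 6) - 54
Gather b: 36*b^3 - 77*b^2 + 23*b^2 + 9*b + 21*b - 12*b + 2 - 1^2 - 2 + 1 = 36*b^3 - 54*b^2 + 18*b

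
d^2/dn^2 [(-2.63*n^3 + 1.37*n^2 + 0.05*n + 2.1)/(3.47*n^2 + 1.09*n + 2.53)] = (-4.26325641456066e-14*n^4 + 30.769248*n^3 + 36.034632*n^2 - 55.982952*n - 14.619504)/(41.781923*n^6 + 39.373743*n^5 + 103.758552*n^4 + 58.710343*n^3 + 75.651048*n^2 + 20.930943*n + 16.194277)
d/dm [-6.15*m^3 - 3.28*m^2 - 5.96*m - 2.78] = -18.45*m^2 - 6.56*m - 5.96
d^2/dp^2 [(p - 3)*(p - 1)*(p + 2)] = 6*p - 4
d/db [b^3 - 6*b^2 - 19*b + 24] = 3*b^2 - 12*b - 19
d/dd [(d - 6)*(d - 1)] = 2*d - 7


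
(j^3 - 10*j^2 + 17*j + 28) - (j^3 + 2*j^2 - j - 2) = -12*j^2 + 18*j + 30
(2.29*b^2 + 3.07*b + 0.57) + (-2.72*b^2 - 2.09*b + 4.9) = -0.43*b^2 + 0.98*b + 5.47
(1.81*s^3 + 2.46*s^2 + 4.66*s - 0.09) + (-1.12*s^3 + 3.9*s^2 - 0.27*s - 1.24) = 0.69*s^3 + 6.36*s^2 + 4.39*s - 1.33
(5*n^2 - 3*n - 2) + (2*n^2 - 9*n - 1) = 7*n^2 - 12*n - 3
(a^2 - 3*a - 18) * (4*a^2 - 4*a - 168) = 4*a^4 - 16*a^3 - 228*a^2 + 576*a + 3024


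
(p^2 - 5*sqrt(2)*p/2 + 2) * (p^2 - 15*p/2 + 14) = p^4 - 15*p^3/2 - 5*sqrt(2)*p^3/2 + 16*p^2 + 75*sqrt(2)*p^2/4 - 35*sqrt(2)*p - 15*p + 28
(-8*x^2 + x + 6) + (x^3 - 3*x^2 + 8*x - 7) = x^3 - 11*x^2 + 9*x - 1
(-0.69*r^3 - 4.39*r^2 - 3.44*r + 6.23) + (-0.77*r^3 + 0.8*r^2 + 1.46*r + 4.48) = -1.46*r^3 - 3.59*r^2 - 1.98*r + 10.71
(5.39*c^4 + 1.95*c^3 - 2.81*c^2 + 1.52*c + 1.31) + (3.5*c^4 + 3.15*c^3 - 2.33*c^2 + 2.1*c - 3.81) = 8.89*c^4 + 5.1*c^3 - 5.14*c^2 + 3.62*c - 2.5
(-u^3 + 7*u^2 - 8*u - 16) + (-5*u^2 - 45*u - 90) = -u^3 + 2*u^2 - 53*u - 106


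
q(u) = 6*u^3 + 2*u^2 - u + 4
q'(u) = 18*u^2 + 4*u - 1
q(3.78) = 352.86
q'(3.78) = 271.31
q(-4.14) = -383.33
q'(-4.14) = 290.95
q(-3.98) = -338.61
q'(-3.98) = 268.21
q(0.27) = 3.99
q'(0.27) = 1.39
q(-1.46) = -8.95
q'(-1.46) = 31.53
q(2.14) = 69.82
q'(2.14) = 89.99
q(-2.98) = -134.04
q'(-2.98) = 146.93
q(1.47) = 25.91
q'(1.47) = 43.78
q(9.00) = 4531.00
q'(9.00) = 1493.00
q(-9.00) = -4199.00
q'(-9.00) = 1421.00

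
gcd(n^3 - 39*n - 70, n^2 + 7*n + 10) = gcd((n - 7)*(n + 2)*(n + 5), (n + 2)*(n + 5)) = n^2 + 7*n + 10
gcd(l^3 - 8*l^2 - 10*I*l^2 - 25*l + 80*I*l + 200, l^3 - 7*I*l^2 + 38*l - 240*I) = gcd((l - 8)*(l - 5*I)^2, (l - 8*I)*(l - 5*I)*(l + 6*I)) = l - 5*I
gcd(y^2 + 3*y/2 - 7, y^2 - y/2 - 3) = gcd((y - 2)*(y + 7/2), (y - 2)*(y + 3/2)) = y - 2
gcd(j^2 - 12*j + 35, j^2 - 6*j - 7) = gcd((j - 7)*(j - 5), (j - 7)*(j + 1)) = j - 7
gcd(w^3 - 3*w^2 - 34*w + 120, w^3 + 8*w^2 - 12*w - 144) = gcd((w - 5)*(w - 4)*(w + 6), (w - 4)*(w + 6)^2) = w^2 + 2*w - 24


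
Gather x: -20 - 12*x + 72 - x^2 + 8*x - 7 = -x^2 - 4*x + 45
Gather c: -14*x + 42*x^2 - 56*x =42*x^2 - 70*x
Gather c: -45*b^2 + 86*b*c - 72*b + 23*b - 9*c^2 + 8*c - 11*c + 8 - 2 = -45*b^2 - 49*b - 9*c^2 + c*(86*b - 3) + 6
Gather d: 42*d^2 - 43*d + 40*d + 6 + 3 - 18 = 42*d^2 - 3*d - 9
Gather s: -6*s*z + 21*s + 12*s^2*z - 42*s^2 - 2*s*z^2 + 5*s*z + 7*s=s^2*(12*z - 42) + s*(-2*z^2 - z + 28)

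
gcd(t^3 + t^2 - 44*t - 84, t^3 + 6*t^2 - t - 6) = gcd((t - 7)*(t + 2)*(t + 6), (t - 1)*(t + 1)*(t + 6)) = t + 6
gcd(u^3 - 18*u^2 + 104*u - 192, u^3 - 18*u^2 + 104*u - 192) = u^3 - 18*u^2 + 104*u - 192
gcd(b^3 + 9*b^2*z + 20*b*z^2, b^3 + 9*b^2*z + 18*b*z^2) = b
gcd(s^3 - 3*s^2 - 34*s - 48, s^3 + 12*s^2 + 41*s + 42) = s^2 + 5*s + 6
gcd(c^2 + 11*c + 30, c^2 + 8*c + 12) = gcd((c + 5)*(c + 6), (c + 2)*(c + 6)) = c + 6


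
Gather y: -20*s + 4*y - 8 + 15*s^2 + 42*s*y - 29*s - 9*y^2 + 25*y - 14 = 15*s^2 - 49*s - 9*y^2 + y*(42*s + 29) - 22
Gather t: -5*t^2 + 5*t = -5*t^2 + 5*t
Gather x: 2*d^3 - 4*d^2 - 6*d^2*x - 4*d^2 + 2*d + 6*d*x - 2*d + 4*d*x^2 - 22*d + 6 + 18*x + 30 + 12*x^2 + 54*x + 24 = 2*d^3 - 8*d^2 - 22*d + x^2*(4*d + 12) + x*(-6*d^2 + 6*d + 72) + 60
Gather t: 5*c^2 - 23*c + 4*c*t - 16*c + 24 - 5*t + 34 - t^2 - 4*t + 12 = 5*c^2 - 39*c - t^2 + t*(4*c - 9) + 70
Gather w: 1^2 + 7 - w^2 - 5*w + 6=-w^2 - 5*w + 14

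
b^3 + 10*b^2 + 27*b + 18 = (b + 1)*(b + 3)*(b + 6)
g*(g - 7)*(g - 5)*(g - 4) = g^4 - 16*g^3 + 83*g^2 - 140*g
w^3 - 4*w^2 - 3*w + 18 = (w - 3)^2*(w + 2)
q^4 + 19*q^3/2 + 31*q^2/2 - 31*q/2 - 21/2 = (q - 1)*(q + 1/2)*(q + 3)*(q + 7)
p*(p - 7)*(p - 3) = p^3 - 10*p^2 + 21*p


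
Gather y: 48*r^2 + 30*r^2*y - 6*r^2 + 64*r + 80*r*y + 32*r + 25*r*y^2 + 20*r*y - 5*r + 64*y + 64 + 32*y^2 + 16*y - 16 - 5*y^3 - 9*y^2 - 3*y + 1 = 42*r^2 + 91*r - 5*y^3 + y^2*(25*r + 23) + y*(30*r^2 + 100*r + 77) + 49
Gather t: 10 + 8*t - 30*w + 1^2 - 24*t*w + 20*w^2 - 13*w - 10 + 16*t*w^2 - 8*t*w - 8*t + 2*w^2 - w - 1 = t*(16*w^2 - 32*w) + 22*w^2 - 44*w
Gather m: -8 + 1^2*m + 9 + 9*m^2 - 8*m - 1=9*m^2 - 7*m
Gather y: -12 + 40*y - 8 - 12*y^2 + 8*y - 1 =-12*y^2 + 48*y - 21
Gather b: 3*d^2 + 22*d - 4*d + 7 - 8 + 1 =3*d^2 + 18*d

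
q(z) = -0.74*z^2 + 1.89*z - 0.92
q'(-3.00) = 6.33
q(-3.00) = -13.25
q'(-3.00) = 6.33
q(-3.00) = -13.25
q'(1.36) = -0.12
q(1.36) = 0.28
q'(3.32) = -3.02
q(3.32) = -2.80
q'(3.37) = -3.10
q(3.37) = -2.95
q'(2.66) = -2.05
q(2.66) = -1.13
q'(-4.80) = 8.99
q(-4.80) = -27.04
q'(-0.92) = 3.25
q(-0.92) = -3.29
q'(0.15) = 1.67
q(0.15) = -0.65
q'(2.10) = -1.22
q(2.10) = -0.21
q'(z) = 1.89 - 1.48*z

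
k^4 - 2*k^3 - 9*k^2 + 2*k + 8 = (k - 4)*(k - 1)*(k + 1)*(k + 2)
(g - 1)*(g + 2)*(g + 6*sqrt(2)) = g^3 + g^2 + 6*sqrt(2)*g^2 - 2*g + 6*sqrt(2)*g - 12*sqrt(2)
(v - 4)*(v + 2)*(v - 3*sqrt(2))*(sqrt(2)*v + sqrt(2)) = sqrt(2)*v^4 - 6*v^3 - sqrt(2)*v^3 - 10*sqrt(2)*v^2 + 6*v^2 - 8*sqrt(2)*v + 60*v + 48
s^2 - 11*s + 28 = (s - 7)*(s - 4)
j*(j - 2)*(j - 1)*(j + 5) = j^4 + 2*j^3 - 13*j^2 + 10*j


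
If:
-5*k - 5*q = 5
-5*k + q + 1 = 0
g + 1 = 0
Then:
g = -1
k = 0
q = -1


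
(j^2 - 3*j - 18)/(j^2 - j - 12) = (j - 6)/(j - 4)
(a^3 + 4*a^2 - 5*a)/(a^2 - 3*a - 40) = a*(a - 1)/(a - 8)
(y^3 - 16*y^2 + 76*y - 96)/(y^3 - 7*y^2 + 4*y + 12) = (y - 8)/(y + 1)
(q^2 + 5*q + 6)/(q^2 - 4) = (q + 3)/(q - 2)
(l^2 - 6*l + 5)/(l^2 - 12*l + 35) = (l - 1)/(l - 7)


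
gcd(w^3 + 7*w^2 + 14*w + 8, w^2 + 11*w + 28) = w + 4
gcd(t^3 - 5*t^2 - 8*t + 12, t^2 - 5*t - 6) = t - 6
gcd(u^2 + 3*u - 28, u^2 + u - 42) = u + 7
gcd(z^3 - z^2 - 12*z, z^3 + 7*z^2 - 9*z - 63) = z + 3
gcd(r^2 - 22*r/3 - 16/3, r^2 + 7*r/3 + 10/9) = r + 2/3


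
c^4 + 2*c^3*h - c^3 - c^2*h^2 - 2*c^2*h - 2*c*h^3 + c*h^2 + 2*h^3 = (c - 1)*(c - h)*(c + h)*(c + 2*h)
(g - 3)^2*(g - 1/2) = g^3 - 13*g^2/2 + 12*g - 9/2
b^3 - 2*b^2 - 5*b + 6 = (b - 3)*(b - 1)*(b + 2)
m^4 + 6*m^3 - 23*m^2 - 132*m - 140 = (m - 5)*(m + 2)^2*(m + 7)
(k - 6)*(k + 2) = k^2 - 4*k - 12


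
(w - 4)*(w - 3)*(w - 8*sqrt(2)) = w^3 - 8*sqrt(2)*w^2 - 7*w^2 + 12*w + 56*sqrt(2)*w - 96*sqrt(2)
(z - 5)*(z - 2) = z^2 - 7*z + 10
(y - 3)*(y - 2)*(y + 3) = y^3 - 2*y^2 - 9*y + 18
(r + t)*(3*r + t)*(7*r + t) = 21*r^3 + 31*r^2*t + 11*r*t^2 + t^3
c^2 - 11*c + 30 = (c - 6)*(c - 5)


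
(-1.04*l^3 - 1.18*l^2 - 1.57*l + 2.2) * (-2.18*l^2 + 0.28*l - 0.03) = 2.2672*l^5 + 2.2812*l^4 + 3.1234*l^3 - 5.2002*l^2 + 0.6631*l - 0.066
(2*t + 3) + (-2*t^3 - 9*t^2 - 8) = -2*t^3 - 9*t^2 + 2*t - 5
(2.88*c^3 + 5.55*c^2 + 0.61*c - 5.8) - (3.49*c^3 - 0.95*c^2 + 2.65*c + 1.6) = -0.61*c^3 + 6.5*c^2 - 2.04*c - 7.4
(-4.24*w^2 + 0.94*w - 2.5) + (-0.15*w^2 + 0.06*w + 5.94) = -4.39*w^2 + 1.0*w + 3.44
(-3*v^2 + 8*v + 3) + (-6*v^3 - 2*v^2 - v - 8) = -6*v^3 - 5*v^2 + 7*v - 5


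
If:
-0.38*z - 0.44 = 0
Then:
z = -1.16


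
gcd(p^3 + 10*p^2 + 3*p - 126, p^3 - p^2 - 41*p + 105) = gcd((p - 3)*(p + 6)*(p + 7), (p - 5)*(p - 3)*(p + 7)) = p^2 + 4*p - 21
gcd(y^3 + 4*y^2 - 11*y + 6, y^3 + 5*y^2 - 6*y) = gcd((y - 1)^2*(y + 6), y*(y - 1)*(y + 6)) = y^2 + 5*y - 6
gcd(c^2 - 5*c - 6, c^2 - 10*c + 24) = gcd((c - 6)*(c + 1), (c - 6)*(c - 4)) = c - 6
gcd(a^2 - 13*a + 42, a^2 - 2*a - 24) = a - 6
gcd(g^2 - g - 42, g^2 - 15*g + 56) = g - 7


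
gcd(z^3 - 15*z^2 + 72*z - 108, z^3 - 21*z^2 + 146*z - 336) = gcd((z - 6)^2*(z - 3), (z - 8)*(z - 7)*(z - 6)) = z - 6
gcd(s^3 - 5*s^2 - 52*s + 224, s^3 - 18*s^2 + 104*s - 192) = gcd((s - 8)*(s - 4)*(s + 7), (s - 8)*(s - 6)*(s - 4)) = s^2 - 12*s + 32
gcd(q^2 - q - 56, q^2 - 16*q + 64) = q - 8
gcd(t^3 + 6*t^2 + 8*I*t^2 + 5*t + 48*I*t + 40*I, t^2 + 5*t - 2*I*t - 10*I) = t + 5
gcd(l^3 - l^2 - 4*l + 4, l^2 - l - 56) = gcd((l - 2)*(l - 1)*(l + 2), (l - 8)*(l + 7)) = 1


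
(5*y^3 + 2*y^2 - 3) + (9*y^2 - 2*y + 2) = 5*y^3 + 11*y^2 - 2*y - 1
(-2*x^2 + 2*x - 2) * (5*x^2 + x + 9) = -10*x^4 + 8*x^3 - 26*x^2 + 16*x - 18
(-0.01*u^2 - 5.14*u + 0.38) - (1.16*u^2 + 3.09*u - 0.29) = -1.17*u^2 - 8.23*u + 0.67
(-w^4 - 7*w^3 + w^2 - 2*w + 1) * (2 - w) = w^5 + 5*w^4 - 15*w^3 + 4*w^2 - 5*w + 2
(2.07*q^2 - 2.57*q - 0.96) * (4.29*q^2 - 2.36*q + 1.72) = 8.8803*q^4 - 15.9105*q^3 + 5.5072*q^2 - 2.1548*q - 1.6512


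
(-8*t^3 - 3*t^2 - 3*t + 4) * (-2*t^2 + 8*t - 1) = 16*t^5 - 58*t^4 - 10*t^3 - 29*t^2 + 35*t - 4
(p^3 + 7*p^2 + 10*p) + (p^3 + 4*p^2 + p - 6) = 2*p^3 + 11*p^2 + 11*p - 6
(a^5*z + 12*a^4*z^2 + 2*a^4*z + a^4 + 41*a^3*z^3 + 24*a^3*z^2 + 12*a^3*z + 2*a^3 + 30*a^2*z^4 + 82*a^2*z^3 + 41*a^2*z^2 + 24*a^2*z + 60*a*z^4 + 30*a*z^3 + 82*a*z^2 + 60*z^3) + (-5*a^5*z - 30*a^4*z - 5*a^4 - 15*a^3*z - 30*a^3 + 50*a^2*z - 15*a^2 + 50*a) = -4*a^5*z + 12*a^4*z^2 - 28*a^4*z - 4*a^4 + 41*a^3*z^3 + 24*a^3*z^2 - 3*a^3*z - 28*a^3 + 30*a^2*z^4 + 82*a^2*z^3 + 41*a^2*z^2 + 74*a^2*z - 15*a^2 + 60*a*z^4 + 30*a*z^3 + 82*a*z^2 + 50*a + 60*z^3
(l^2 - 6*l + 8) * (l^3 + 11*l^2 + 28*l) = l^5 + 5*l^4 - 30*l^3 - 80*l^2 + 224*l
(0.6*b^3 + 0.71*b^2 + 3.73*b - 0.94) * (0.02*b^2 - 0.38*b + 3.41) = 0.012*b^5 - 0.2138*b^4 + 1.8508*b^3 + 0.9849*b^2 + 13.0765*b - 3.2054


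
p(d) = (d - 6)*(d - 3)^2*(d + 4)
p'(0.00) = 126.00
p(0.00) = -216.00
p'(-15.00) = -18684.00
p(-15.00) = 74844.00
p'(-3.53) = -327.83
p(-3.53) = -190.99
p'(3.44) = -15.82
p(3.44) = -3.69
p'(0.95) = 102.07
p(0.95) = -105.05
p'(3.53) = -18.29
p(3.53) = -5.22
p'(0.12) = 124.94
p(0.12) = -200.94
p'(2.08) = 45.68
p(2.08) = -20.17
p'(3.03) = -1.25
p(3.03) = -0.02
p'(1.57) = 72.90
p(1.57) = -50.46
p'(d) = (d - 6)*(d - 3)^2 + (d - 6)*(d + 4)*(2*d - 6) + (d - 3)^2*(d + 4) = 4*d^3 - 24*d^2 - 6*d + 126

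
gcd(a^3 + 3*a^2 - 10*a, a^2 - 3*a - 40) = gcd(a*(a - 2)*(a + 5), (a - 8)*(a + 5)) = a + 5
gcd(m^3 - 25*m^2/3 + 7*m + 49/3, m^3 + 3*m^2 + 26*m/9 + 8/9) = m + 1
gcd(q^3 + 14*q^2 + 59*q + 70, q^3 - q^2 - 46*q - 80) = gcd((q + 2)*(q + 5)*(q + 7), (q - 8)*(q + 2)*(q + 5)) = q^2 + 7*q + 10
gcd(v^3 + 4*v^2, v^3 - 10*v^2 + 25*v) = v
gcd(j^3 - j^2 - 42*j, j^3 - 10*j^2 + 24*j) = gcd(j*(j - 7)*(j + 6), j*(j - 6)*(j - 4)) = j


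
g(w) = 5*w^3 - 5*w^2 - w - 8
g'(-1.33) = 38.83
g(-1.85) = -54.92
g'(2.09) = 43.62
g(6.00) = 886.00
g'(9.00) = 1124.00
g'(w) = 15*w^2 - 10*w - 1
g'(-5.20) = 456.60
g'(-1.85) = 68.84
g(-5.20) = -841.04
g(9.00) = 3223.00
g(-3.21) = -221.69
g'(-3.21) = 185.66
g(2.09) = 13.72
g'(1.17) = 7.83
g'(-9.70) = 1507.35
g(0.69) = -9.43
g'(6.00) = 479.00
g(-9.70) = -5032.12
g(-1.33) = -27.28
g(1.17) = -8.01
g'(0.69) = -0.76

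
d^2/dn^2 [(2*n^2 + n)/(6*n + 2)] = -1/(27*n^3 + 27*n^2 + 9*n + 1)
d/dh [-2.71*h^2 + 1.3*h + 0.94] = 1.3 - 5.42*h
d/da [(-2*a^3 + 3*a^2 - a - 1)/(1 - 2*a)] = (8*a^3 - 12*a^2 + 6*a - 3)/(4*a^2 - 4*a + 1)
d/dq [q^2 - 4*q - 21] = 2*q - 4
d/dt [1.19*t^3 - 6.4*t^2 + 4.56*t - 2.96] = 3.57*t^2 - 12.8*t + 4.56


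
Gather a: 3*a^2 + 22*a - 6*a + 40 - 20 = 3*a^2 + 16*a + 20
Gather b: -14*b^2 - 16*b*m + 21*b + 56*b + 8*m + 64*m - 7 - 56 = -14*b^2 + b*(77 - 16*m) + 72*m - 63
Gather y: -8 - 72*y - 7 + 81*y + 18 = 9*y + 3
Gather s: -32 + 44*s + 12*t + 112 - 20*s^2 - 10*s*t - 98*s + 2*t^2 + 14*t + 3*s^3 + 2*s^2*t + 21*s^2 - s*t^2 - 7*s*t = 3*s^3 + s^2*(2*t + 1) + s*(-t^2 - 17*t - 54) + 2*t^2 + 26*t + 80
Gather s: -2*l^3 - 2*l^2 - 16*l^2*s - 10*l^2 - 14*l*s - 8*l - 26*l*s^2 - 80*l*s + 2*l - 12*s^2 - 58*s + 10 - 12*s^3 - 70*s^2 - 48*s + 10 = -2*l^3 - 12*l^2 - 6*l - 12*s^3 + s^2*(-26*l - 82) + s*(-16*l^2 - 94*l - 106) + 20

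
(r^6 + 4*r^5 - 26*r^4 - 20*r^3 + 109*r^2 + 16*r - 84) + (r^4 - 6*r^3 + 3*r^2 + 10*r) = r^6 + 4*r^5 - 25*r^4 - 26*r^3 + 112*r^2 + 26*r - 84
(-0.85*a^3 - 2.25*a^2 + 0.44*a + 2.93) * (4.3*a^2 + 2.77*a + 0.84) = -3.655*a^5 - 12.0295*a^4 - 5.0545*a^3 + 11.9278*a^2 + 8.4857*a + 2.4612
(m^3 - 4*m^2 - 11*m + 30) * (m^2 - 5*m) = m^5 - 9*m^4 + 9*m^3 + 85*m^2 - 150*m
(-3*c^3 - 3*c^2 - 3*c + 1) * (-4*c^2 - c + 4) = 12*c^5 + 15*c^4 + 3*c^3 - 13*c^2 - 13*c + 4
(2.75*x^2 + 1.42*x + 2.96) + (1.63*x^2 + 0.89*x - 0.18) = 4.38*x^2 + 2.31*x + 2.78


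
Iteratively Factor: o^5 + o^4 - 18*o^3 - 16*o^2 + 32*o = (o + 4)*(o^4 - 3*o^3 - 6*o^2 + 8*o) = (o - 4)*(o + 4)*(o^3 + o^2 - 2*o) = (o - 4)*(o - 1)*(o + 4)*(o^2 + 2*o) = (o - 4)*(o - 1)*(o + 2)*(o + 4)*(o)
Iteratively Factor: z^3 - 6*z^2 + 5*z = (z - 5)*(z^2 - z) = z*(z - 5)*(z - 1)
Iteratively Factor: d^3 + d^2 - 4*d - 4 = (d + 1)*(d^2 - 4) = (d + 1)*(d + 2)*(d - 2)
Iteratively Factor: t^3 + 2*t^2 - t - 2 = (t - 1)*(t^2 + 3*t + 2) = (t - 1)*(t + 2)*(t + 1)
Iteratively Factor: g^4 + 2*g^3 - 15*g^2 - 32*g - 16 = (g - 4)*(g^3 + 6*g^2 + 9*g + 4) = (g - 4)*(g + 4)*(g^2 + 2*g + 1) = (g - 4)*(g + 1)*(g + 4)*(g + 1)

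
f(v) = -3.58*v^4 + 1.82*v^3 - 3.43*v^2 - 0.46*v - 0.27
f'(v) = -14.32*v^3 + 5.46*v^2 - 6.86*v - 0.46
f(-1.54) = -34.48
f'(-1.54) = 75.35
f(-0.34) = -0.63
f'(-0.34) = 3.07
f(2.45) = -124.21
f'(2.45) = -195.09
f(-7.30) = -11054.28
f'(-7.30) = 5911.30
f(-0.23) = -0.38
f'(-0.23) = 1.58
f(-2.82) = -293.47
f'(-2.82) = 383.44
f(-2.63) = -227.17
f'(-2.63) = 315.85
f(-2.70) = -250.11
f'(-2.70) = 339.73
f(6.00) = -4373.07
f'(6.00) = -2938.18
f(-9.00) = -25089.12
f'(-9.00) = 10942.82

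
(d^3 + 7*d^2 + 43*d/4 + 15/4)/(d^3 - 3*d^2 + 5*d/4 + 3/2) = (2*d^2 + 13*d + 15)/(2*d^2 - 7*d + 6)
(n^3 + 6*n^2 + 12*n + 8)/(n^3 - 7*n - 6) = (n^2 + 4*n + 4)/(n^2 - 2*n - 3)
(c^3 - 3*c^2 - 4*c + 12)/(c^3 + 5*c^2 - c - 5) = (c^3 - 3*c^2 - 4*c + 12)/(c^3 + 5*c^2 - c - 5)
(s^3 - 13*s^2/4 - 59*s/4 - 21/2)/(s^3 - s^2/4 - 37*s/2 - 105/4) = (s^2 - 5*s - 6)/(s^2 - 2*s - 15)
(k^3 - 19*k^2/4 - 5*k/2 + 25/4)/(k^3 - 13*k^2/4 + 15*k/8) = 2*(4*k^3 - 19*k^2 - 10*k + 25)/(k*(8*k^2 - 26*k + 15))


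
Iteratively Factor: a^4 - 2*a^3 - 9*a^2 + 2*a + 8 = (a - 1)*(a^3 - a^2 - 10*a - 8) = (a - 4)*(a - 1)*(a^2 + 3*a + 2) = (a - 4)*(a - 1)*(a + 2)*(a + 1)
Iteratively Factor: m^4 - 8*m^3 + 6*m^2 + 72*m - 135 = (m - 3)*(m^3 - 5*m^2 - 9*m + 45) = (m - 3)^2*(m^2 - 2*m - 15) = (m - 3)^2*(m + 3)*(m - 5)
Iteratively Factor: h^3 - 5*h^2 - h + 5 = (h + 1)*(h^2 - 6*h + 5) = (h - 5)*(h + 1)*(h - 1)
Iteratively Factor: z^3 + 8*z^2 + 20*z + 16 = (z + 2)*(z^2 + 6*z + 8) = (z + 2)*(z + 4)*(z + 2)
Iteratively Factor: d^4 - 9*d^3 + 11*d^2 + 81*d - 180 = (d + 3)*(d^3 - 12*d^2 + 47*d - 60) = (d - 4)*(d + 3)*(d^2 - 8*d + 15) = (d - 4)*(d - 3)*(d + 3)*(d - 5)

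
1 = 1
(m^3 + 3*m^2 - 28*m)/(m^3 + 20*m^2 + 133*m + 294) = m*(m - 4)/(m^2 + 13*m + 42)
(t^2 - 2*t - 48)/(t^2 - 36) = (t - 8)/(t - 6)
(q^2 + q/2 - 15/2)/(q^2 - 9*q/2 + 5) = (q + 3)/(q - 2)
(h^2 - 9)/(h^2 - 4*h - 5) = (9 - h^2)/(-h^2 + 4*h + 5)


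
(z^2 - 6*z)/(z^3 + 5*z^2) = (z - 6)/(z*(z + 5))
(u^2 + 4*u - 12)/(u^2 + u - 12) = (u^2 + 4*u - 12)/(u^2 + u - 12)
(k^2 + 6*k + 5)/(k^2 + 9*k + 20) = (k + 1)/(k + 4)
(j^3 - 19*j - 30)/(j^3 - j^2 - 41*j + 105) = (j^2 + 5*j + 6)/(j^2 + 4*j - 21)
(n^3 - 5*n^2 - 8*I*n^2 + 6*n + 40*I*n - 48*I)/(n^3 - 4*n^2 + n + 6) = (n - 8*I)/(n + 1)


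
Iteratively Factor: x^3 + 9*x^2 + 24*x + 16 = (x + 4)*(x^2 + 5*x + 4) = (x + 4)^2*(x + 1)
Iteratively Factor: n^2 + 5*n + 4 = (n + 4)*(n + 1)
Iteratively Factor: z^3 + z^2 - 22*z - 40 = (z + 2)*(z^2 - z - 20) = (z - 5)*(z + 2)*(z + 4)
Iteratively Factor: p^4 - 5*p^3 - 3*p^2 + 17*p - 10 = (p - 5)*(p^3 - 3*p + 2) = (p - 5)*(p + 2)*(p^2 - 2*p + 1) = (p - 5)*(p - 1)*(p + 2)*(p - 1)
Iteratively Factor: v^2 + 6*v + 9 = (v + 3)*(v + 3)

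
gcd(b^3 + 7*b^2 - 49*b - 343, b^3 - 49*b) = b^2 - 49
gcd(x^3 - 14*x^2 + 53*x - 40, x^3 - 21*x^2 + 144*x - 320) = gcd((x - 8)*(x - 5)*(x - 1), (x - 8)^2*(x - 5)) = x^2 - 13*x + 40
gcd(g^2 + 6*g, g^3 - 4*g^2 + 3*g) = g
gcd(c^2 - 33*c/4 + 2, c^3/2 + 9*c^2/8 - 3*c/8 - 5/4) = 1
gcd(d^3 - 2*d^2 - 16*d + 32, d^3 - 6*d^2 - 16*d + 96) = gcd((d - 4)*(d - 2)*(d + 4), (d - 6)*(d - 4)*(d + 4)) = d^2 - 16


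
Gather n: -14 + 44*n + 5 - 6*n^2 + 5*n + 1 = -6*n^2 + 49*n - 8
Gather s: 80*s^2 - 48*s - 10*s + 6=80*s^2 - 58*s + 6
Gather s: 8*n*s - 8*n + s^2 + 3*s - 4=-8*n + s^2 + s*(8*n + 3) - 4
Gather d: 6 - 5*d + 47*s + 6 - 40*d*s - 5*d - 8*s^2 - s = d*(-40*s - 10) - 8*s^2 + 46*s + 12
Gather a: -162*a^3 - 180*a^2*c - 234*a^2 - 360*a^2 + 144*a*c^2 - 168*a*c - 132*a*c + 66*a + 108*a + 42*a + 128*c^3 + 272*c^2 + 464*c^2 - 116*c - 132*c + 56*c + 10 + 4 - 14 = -162*a^3 + a^2*(-180*c - 594) + a*(144*c^2 - 300*c + 216) + 128*c^3 + 736*c^2 - 192*c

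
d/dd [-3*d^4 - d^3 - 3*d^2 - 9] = 3*d*(-4*d^2 - d - 2)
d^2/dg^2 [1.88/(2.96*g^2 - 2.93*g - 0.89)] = (32.943616*g^2 - 32.609728*g - 1.88*(5.92*g - 2.93)*(11.84*g - 5.86) - 9.905344)/(-2.96*g^2 + 2.93*g + 0.89)^3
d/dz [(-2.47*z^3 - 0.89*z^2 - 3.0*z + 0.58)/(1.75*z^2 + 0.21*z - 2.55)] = (-4.3225*z^4 - 1.0374*z^3 + 23.9586*z^2 + 2.509*z + 7.5282)/(3.0625*z^4 + 0.735*z^3 - 8.8809*z^2 - 1.071*z + 6.5025)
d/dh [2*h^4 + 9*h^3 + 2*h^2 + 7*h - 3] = 8*h^3 + 27*h^2 + 4*h + 7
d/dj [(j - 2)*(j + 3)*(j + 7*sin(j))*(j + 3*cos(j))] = -(j - 2)*(j + 3)*(j + 7*sin(j))*(3*sin(j) - 1) + (j - 2)*(j + 3)*(j + 3*cos(j))*(7*cos(j) + 1) + (j - 2)*(j + 7*sin(j))*(j + 3*cos(j)) + (j + 3)*(j + 7*sin(j))*(j + 3*cos(j))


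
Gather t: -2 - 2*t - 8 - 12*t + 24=14 - 14*t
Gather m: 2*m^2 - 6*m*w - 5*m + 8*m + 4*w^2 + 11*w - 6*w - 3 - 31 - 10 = 2*m^2 + m*(3 - 6*w) + 4*w^2 + 5*w - 44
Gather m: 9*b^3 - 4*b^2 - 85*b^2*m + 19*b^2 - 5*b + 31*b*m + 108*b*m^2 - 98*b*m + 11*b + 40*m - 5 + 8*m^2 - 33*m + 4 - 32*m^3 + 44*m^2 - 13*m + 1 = 9*b^3 + 15*b^2 + 6*b - 32*m^3 + m^2*(108*b + 52) + m*(-85*b^2 - 67*b - 6)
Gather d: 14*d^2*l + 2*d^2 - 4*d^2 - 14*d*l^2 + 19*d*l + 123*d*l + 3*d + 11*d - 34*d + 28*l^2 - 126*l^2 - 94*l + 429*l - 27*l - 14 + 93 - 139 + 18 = d^2*(14*l - 2) + d*(-14*l^2 + 142*l - 20) - 98*l^2 + 308*l - 42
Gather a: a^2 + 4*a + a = a^2 + 5*a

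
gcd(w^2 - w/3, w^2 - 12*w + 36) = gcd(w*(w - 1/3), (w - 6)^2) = 1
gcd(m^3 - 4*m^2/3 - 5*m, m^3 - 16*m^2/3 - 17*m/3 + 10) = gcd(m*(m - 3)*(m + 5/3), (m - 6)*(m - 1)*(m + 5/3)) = m + 5/3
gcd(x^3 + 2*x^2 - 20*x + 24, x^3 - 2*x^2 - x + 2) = x - 2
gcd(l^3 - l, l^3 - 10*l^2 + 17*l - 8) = l - 1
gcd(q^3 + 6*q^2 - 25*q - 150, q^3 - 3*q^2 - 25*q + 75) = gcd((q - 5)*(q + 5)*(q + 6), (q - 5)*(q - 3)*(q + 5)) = q^2 - 25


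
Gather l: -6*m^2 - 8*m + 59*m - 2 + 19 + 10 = -6*m^2 + 51*m + 27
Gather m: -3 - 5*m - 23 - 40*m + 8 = -45*m - 18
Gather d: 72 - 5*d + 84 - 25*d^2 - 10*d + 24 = -25*d^2 - 15*d + 180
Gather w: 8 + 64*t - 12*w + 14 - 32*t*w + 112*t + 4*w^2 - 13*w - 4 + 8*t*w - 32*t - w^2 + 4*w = 144*t + 3*w^2 + w*(-24*t - 21) + 18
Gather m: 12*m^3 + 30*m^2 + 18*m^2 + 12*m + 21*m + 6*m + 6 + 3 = 12*m^3 + 48*m^2 + 39*m + 9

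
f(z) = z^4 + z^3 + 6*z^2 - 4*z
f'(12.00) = 7484.00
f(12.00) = 23280.00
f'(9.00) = 3263.00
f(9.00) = 7740.00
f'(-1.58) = -31.25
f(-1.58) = 23.59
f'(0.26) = -0.61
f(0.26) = -0.61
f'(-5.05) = -503.24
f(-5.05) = 694.80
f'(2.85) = 147.16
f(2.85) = 126.46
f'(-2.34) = -66.90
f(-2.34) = 59.38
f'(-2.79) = -101.00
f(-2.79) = 96.74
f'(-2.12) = -54.07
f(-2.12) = 46.12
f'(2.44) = 101.25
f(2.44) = 75.93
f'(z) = 4*z^3 + 3*z^2 + 12*z - 4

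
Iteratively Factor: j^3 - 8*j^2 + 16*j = (j)*(j^2 - 8*j + 16) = j*(j - 4)*(j - 4)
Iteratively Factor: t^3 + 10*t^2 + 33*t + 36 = (t + 3)*(t^2 + 7*t + 12) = (t + 3)^2*(t + 4)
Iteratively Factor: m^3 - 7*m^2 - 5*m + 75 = (m - 5)*(m^2 - 2*m - 15) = (m - 5)*(m + 3)*(m - 5)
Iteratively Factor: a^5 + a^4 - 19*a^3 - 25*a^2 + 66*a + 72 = (a + 3)*(a^4 - 2*a^3 - 13*a^2 + 14*a + 24) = (a - 4)*(a + 3)*(a^3 + 2*a^2 - 5*a - 6) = (a - 4)*(a + 3)^2*(a^2 - a - 2) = (a - 4)*(a - 2)*(a + 3)^2*(a + 1)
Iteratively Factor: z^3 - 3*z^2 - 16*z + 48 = (z - 4)*(z^2 + z - 12) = (z - 4)*(z - 3)*(z + 4)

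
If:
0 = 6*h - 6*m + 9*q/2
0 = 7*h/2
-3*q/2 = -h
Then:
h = 0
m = 0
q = 0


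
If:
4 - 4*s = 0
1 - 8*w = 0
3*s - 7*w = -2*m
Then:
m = -17/16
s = 1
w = 1/8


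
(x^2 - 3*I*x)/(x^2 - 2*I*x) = (x - 3*I)/(x - 2*I)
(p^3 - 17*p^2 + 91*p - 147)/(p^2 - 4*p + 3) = (p^2 - 14*p + 49)/(p - 1)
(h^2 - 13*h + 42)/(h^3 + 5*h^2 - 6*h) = (h^2 - 13*h + 42)/(h*(h^2 + 5*h - 6))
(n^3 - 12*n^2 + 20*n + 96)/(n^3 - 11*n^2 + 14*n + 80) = (n - 6)/(n - 5)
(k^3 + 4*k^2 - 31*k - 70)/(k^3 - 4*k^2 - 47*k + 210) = (k + 2)/(k - 6)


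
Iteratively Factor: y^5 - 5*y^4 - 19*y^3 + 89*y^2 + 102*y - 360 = (y - 5)*(y^4 - 19*y^2 - 6*y + 72) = (y - 5)*(y + 3)*(y^3 - 3*y^2 - 10*y + 24) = (y - 5)*(y - 2)*(y + 3)*(y^2 - y - 12) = (y - 5)*(y - 2)*(y + 3)^2*(y - 4)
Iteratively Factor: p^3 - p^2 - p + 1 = (p - 1)*(p^2 - 1) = (p - 1)^2*(p + 1)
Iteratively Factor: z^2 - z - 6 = (z + 2)*(z - 3)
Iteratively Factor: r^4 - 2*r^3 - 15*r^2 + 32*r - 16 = (r - 1)*(r^3 - r^2 - 16*r + 16) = (r - 1)*(r + 4)*(r^2 - 5*r + 4) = (r - 1)^2*(r + 4)*(r - 4)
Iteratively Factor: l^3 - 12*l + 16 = (l - 2)*(l^2 + 2*l - 8) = (l - 2)*(l + 4)*(l - 2)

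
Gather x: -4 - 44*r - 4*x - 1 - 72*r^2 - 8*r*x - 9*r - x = -72*r^2 - 53*r + x*(-8*r - 5) - 5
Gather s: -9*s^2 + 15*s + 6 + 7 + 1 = -9*s^2 + 15*s + 14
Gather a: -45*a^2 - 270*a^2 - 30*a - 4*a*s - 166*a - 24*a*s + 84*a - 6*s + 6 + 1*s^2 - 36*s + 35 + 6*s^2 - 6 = -315*a^2 + a*(-28*s - 112) + 7*s^2 - 42*s + 35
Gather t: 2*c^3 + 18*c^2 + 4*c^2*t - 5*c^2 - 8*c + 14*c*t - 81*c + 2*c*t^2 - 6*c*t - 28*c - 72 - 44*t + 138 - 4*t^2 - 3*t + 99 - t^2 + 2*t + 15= 2*c^3 + 13*c^2 - 117*c + t^2*(2*c - 5) + t*(4*c^2 + 8*c - 45) + 180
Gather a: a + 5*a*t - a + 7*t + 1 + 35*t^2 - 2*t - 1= 5*a*t + 35*t^2 + 5*t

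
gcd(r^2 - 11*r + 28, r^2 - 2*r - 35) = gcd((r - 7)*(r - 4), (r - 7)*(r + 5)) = r - 7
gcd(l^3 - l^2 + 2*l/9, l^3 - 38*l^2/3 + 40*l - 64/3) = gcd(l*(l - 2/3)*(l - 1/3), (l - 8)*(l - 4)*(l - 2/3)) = l - 2/3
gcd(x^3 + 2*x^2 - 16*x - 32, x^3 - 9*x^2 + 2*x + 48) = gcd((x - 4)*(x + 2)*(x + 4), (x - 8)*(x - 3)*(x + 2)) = x + 2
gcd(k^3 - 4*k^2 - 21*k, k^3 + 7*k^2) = k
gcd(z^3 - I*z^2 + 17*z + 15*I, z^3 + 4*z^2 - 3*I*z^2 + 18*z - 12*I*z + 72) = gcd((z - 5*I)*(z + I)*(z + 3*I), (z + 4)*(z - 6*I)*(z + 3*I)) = z + 3*I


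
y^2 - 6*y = y*(y - 6)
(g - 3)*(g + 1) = g^2 - 2*g - 3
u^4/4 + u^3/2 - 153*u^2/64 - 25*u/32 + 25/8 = (u/4 + 1)*(u - 2)*(u - 5/4)*(u + 5/4)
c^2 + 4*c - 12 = (c - 2)*(c + 6)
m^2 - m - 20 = (m - 5)*(m + 4)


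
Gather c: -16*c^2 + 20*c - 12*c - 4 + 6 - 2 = -16*c^2 + 8*c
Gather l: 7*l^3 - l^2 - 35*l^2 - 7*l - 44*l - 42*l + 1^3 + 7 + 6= 7*l^3 - 36*l^2 - 93*l + 14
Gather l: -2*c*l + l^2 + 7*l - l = l^2 + l*(6 - 2*c)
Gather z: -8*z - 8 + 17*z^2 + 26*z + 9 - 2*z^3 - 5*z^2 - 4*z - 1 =-2*z^3 + 12*z^2 + 14*z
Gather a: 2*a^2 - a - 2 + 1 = 2*a^2 - a - 1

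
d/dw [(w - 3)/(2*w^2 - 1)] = (2*w^2 - 4*w*(w - 3) - 1)/(2*w^2 - 1)^2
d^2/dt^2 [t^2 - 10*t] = 2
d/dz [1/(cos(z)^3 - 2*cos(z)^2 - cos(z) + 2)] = (3*cos(z)^2 - 4*cos(z) - 1)/((cos(z) - 2)^2*sin(z)^3)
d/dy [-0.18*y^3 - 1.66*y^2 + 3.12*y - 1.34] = -0.54*y^2 - 3.32*y + 3.12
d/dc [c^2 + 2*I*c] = 2*c + 2*I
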